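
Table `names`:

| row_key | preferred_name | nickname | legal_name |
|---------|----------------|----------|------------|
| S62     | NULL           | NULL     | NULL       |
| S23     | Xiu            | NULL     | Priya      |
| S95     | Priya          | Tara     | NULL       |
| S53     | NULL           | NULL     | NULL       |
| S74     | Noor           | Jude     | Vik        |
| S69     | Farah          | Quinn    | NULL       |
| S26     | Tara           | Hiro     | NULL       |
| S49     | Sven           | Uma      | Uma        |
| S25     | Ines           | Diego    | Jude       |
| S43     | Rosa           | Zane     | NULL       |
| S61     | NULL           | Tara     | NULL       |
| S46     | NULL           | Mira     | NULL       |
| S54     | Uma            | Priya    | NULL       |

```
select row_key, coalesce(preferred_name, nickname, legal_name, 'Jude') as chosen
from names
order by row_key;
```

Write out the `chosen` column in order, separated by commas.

row_key=S23: preferred_name=Xiu → Xiu
row_key=S25: preferred_name=Ines → Ines
row_key=S26: preferred_name=Tara → Tara
row_key=S43: preferred_name=Rosa → Rosa
row_key=S46: preferred_name=NULL, nickname=Mira → Mira
row_key=S49: preferred_name=Sven → Sven
row_key=S53: preferred_name=NULL, nickname=NULL, legal_name=NULL, → literal Jude → Jude
row_key=S54: preferred_name=Uma → Uma
row_key=S61: preferred_name=NULL, nickname=Tara → Tara
row_key=S62: preferred_name=NULL, nickname=NULL, legal_name=NULL, → literal Jude → Jude
row_key=S69: preferred_name=Farah → Farah
row_key=S74: preferred_name=Noor → Noor
row_key=S95: preferred_name=Priya → Priya

Xiu, Ines, Tara, Rosa, Mira, Sven, Jude, Uma, Tara, Jude, Farah, Noor, Priya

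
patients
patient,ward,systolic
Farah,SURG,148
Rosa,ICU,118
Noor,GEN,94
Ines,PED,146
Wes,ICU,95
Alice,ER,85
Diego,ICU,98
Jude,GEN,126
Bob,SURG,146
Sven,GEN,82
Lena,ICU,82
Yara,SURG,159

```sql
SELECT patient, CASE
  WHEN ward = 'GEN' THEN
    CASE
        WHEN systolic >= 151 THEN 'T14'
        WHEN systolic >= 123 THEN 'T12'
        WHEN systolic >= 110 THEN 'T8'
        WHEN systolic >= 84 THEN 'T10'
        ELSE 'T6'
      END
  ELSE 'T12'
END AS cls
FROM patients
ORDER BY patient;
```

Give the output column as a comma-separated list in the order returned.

patient=Alice: ward='ER' → outer ELSE → T12
patient=Bob: ward='SURG' → outer ELSE → T12
patient=Diego: ward='ICU' → outer ELSE → T12
patient=Farah: ward='SURG' → outer ELSE → T12
patient=Ines: ward='PED' → outer ELSE → T12
patient=Jude: ward='GEN' → inner[systolic >= 123] → T12
patient=Lena: ward='ICU' → outer ELSE → T12
patient=Noor: ward='GEN' → inner[systolic >= 84] → T10
patient=Rosa: ward='ICU' → outer ELSE → T12
patient=Sven: ward='GEN' → inner[ELSE] → T6
patient=Wes: ward='ICU' → outer ELSE → T12
patient=Yara: ward='SURG' → outer ELSE → T12

T12, T12, T12, T12, T12, T12, T12, T10, T12, T6, T12, T12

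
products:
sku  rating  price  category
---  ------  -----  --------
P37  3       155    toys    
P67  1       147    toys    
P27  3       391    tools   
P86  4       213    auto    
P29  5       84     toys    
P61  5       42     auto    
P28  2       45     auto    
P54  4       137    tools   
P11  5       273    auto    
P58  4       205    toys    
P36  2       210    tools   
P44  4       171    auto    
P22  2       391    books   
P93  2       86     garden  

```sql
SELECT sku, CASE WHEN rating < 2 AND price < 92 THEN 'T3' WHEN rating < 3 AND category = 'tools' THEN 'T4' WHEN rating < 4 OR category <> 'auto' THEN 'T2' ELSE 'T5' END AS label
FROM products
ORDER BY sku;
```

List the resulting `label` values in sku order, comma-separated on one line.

sku=P11: ELSE → T5
sku=P22: rating < 4 OR category <> 'auto' → T2
sku=P27: rating < 4 OR category <> 'auto' → T2
sku=P28: rating < 4 OR category <> 'auto' → T2
sku=P29: rating < 4 OR category <> 'auto' → T2
sku=P36: rating < 3 AND category = 'tools' → T4
sku=P37: rating < 4 OR category <> 'auto' → T2
sku=P44: ELSE → T5
sku=P54: rating < 4 OR category <> 'auto' → T2
sku=P58: rating < 4 OR category <> 'auto' → T2
sku=P61: ELSE → T5
sku=P67: rating < 4 OR category <> 'auto' → T2
sku=P86: ELSE → T5
sku=P93: rating < 4 OR category <> 'auto' → T2

T5, T2, T2, T2, T2, T4, T2, T5, T2, T2, T5, T2, T5, T2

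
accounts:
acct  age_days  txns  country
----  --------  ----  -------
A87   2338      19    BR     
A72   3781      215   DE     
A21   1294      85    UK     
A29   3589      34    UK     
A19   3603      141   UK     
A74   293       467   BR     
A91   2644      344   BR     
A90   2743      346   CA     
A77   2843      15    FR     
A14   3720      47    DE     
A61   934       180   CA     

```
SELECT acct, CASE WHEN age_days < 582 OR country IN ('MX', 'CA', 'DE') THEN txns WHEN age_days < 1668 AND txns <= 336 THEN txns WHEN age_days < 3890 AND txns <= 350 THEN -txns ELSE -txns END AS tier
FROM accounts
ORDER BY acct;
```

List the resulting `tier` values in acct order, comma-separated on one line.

acct=A14: age_days < 582 OR country IN ('MX', 'CA', 'DE') → 47
acct=A19: age_days < 3890 AND txns <= 350 → -141
acct=A21: age_days < 1668 AND txns <= 336 → 85
acct=A29: age_days < 3890 AND txns <= 350 → -34
acct=A61: age_days < 582 OR country IN ('MX', 'CA', 'DE') → 180
acct=A72: age_days < 582 OR country IN ('MX', 'CA', 'DE') → 215
acct=A74: age_days < 582 OR country IN ('MX', 'CA', 'DE') → 467
acct=A77: age_days < 3890 AND txns <= 350 → -15
acct=A87: age_days < 3890 AND txns <= 350 → -19
acct=A90: age_days < 582 OR country IN ('MX', 'CA', 'DE') → 346
acct=A91: age_days < 3890 AND txns <= 350 → -344

47, -141, 85, -34, 180, 215, 467, -15, -19, 346, -344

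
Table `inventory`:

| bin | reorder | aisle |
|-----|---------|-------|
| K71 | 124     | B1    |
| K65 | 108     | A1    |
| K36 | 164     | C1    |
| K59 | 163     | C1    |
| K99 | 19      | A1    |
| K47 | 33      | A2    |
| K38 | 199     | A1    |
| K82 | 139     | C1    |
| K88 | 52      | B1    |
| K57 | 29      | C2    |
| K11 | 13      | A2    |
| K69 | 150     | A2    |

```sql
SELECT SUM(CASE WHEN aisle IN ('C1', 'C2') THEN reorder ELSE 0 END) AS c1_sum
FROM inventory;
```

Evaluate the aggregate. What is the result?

bin=K71: ✗
bin=K65: ✗
bin=K36: ✓ → 164
bin=K59: ✓ → 163
bin=K99: ✗
bin=K47: ✗
bin=K38: ✗
bin=K82: ✓ → 139
bin=K88: ✗
bin=K57: ✓ → 29
bin=K11: ✗
bin=K69: ✗
c1_sum = 164 + 163 + 139 + 29 = 495

495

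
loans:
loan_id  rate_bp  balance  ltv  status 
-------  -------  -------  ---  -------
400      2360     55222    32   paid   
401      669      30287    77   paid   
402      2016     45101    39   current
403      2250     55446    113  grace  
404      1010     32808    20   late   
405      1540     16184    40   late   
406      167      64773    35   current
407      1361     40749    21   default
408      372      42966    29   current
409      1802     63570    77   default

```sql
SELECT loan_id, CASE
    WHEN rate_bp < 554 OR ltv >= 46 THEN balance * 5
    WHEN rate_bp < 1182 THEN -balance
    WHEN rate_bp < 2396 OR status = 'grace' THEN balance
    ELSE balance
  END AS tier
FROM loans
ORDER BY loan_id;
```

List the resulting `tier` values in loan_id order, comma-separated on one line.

loan_id=400: rate_bp < 2396 OR status = 'grace' → 55222
loan_id=401: rate_bp < 554 OR ltv >= 46 → 151435
loan_id=402: rate_bp < 2396 OR status = 'grace' → 45101
loan_id=403: rate_bp < 554 OR ltv >= 46 → 277230
loan_id=404: rate_bp < 1182 → -32808
loan_id=405: rate_bp < 2396 OR status = 'grace' → 16184
loan_id=406: rate_bp < 554 OR ltv >= 46 → 323865
loan_id=407: rate_bp < 2396 OR status = 'grace' → 40749
loan_id=408: rate_bp < 554 OR ltv >= 46 → 214830
loan_id=409: rate_bp < 554 OR ltv >= 46 → 317850

55222, 151435, 45101, 277230, -32808, 16184, 323865, 40749, 214830, 317850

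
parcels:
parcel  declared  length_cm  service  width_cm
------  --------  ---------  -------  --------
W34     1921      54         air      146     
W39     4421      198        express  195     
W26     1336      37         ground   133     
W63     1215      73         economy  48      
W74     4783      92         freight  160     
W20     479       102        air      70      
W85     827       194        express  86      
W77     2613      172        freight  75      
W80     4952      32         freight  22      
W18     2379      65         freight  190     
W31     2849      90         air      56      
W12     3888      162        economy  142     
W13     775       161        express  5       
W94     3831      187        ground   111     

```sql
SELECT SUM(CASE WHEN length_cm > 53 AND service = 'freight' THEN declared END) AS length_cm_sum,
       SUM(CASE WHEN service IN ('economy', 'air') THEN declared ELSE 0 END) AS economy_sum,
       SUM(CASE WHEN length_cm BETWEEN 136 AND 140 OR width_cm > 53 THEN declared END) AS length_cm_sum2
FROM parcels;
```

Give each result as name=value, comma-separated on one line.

length_cm_sum=9775, economy_sum=10352, length_cm_sum2=29327

[length_cm_sum: length_cm > 53 AND service = 'freight']
parcel=W34: ✗
parcel=W39: ✗
parcel=W26: ✗
parcel=W63: ✗
parcel=W74: ✓ → 4783
parcel=W20: ✗
parcel=W85: ✗
parcel=W77: ✓ → 2613
parcel=W80: ✗
parcel=W18: ✓ → 2379
parcel=W31: ✗
parcel=W12: ✗
parcel=W13: ✗
parcel=W94: ✗
length_cm_sum = 4783 + 2613 + 2379 = 9775
—
[economy_sum: service IN ('economy', 'air')]
parcel=W34: ✓ → 1921
parcel=W39: ✗
parcel=W26: ✗
parcel=W63: ✓ → 1215
parcel=W74: ✗
parcel=W20: ✓ → 479
parcel=W85: ✗
parcel=W77: ✗
parcel=W80: ✗
parcel=W18: ✗
parcel=W31: ✓ → 2849
parcel=W12: ✓ → 3888
parcel=W13: ✗
parcel=W94: ✗
economy_sum = 1921 + 1215 + 479 + 2849 + 3888 = 10352
—
[length_cm_sum2: length_cm BETWEEN 136 AND 140 OR width_cm > 53]
parcel=W34: ✓ → 1921
parcel=W39: ✓ → 4421
parcel=W26: ✓ → 1336
parcel=W63: ✗
parcel=W74: ✓ → 4783
parcel=W20: ✓ → 479
parcel=W85: ✓ → 827
parcel=W77: ✓ → 2613
parcel=W80: ✗
parcel=W18: ✓ → 2379
parcel=W31: ✓ → 2849
parcel=W12: ✓ → 3888
parcel=W13: ✗
parcel=W94: ✓ → 3831
length_cm_sum2 = 1921 + 4421 + 1336 + 4783 + 479 + 827 + 2613 + 2379 + 2849 + 3888 + 3831 = 29327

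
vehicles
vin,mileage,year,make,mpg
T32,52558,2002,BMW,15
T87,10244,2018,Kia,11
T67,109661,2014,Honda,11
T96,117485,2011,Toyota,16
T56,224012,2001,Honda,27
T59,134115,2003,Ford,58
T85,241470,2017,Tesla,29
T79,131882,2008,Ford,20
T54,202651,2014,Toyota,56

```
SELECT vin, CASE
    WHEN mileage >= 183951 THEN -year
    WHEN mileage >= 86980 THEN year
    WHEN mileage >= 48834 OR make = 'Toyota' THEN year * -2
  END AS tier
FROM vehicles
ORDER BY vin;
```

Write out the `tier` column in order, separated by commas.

vin=T32: mileage >= 48834 OR make = 'Toyota' → -4004
vin=T54: mileage >= 183951 → -2014
vin=T56: mileage >= 183951 → -2001
vin=T59: mileage >= 86980 → 2003
vin=T67: mileage >= 86980 → 2014
vin=T79: mileage >= 86980 → 2008
vin=T85: mileage >= 183951 → -2017
vin=T87: (no match → NULL) → NULL
vin=T96: mileage >= 86980 → 2011

-4004, -2014, -2001, 2003, 2014, 2008, -2017, NULL, 2011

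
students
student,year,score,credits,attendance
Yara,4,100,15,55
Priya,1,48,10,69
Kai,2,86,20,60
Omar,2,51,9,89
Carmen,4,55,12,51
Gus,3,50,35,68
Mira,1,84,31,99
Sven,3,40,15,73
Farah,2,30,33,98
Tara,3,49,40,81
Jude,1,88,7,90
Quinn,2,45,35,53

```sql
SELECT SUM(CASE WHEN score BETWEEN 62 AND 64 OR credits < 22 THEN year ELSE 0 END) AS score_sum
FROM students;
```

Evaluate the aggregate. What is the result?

17

student=Yara: ✓ → 4
student=Priya: ✓ → 1
student=Kai: ✓ → 2
student=Omar: ✓ → 2
student=Carmen: ✓ → 4
student=Gus: ✗
student=Mira: ✗
student=Sven: ✓ → 3
student=Farah: ✗
student=Tara: ✗
student=Jude: ✓ → 1
student=Quinn: ✗
score_sum = 4 + 1 + 2 + 2 + 4 + 3 + 1 = 17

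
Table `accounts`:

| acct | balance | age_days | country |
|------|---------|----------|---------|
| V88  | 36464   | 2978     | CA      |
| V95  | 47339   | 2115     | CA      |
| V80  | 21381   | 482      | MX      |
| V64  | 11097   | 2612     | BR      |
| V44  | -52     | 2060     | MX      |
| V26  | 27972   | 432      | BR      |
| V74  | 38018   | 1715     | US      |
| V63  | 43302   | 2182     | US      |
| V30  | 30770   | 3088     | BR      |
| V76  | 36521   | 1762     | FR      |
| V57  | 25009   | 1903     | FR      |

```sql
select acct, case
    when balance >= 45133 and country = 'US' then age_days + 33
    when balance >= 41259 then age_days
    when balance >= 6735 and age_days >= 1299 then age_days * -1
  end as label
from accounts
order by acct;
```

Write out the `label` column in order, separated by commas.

NULL, -3088, NULL, -1903, 2182, -2612, -1715, -1762, NULL, -2978, 2115

acct=V26: (no match → NULL) → NULL
acct=V30: balance >= 6735 and age_days >= 1299 → -3088
acct=V44: (no match → NULL) → NULL
acct=V57: balance >= 6735 and age_days >= 1299 → -1903
acct=V63: balance >= 41259 → 2182
acct=V64: balance >= 6735 and age_days >= 1299 → -2612
acct=V74: balance >= 6735 and age_days >= 1299 → -1715
acct=V76: balance >= 6735 and age_days >= 1299 → -1762
acct=V80: (no match → NULL) → NULL
acct=V88: balance >= 6735 and age_days >= 1299 → -2978
acct=V95: balance >= 41259 → 2115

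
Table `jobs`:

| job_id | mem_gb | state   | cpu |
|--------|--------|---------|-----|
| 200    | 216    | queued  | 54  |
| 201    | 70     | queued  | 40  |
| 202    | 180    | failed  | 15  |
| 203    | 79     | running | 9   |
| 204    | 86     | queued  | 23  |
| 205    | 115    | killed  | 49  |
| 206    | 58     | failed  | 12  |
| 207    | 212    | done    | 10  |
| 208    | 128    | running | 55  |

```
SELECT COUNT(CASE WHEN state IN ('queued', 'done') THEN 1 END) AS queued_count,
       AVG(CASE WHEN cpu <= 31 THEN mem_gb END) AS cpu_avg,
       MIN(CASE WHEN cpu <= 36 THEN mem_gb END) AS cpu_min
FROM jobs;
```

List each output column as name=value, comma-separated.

[queued_count: state IN ('queued', 'done')]
job_id=200: ✓ → 1
job_id=201: ✓ → 1
job_id=202: ✗
job_id=203: ✗
job_id=204: ✓ → 1
job_id=205: ✗
job_id=206: ✗
job_id=207: ✓ → 1
job_id=208: ✗
queued_count = COUNT(1, 1, 1, 1) = 4
—
[cpu_avg: cpu <= 31]
job_id=200: ✗
job_id=201: ✗
job_id=202: ✓ → 180
job_id=203: ✓ → 79
job_id=204: ✓ → 86
job_id=205: ✗
job_id=206: ✓ → 58
job_id=207: ✓ → 212
job_id=208: ✗
cpu_avg = (180 + 79 + 86 + 58 + 212) / 5 = 123
—
[cpu_min: cpu <= 36]
job_id=200: ✗
job_id=201: ✗
job_id=202: ✓ → 180
job_id=203: ✓ → 79
job_id=204: ✓ → 86
job_id=205: ✗
job_id=206: ✓ → 58
job_id=207: ✓ → 212
job_id=208: ✗
cpu_min = MIN(180, 79, 86, 58, 212) = 58

queued_count=4, cpu_avg=123, cpu_min=58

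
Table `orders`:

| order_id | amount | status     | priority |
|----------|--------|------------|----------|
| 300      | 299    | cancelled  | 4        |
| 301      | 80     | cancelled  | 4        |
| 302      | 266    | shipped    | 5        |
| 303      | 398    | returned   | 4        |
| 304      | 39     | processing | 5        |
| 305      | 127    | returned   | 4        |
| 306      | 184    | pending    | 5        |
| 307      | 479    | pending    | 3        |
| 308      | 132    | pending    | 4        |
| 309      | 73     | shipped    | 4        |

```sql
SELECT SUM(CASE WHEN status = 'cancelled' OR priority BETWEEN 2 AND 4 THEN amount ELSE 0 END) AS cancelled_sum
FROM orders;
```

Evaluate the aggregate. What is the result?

order_id=300: ✓ → 299
order_id=301: ✓ → 80
order_id=302: ✗
order_id=303: ✓ → 398
order_id=304: ✗
order_id=305: ✓ → 127
order_id=306: ✗
order_id=307: ✓ → 479
order_id=308: ✓ → 132
order_id=309: ✓ → 73
cancelled_sum = 299 + 80 + 398 + 127 + 479 + 132 + 73 = 1588

1588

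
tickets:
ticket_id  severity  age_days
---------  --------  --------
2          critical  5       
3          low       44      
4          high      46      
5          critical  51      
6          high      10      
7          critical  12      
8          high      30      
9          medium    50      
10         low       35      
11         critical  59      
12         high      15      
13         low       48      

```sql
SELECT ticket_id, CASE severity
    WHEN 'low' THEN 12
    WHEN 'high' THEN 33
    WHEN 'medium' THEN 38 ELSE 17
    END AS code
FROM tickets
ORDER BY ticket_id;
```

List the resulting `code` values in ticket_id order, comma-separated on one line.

ticket_id=2: ELSE → 17
ticket_id=3: severity='low' → 12
ticket_id=4: severity='high' → 33
ticket_id=5: ELSE → 17
ticket_id=6: severity='high' → 33
ticket_id=7: ELSE → 17
ticket_id=8: severity='high' → 33
ticket_id=9: severity='medium' → 38
ticket_id=10: severity='low' → 12
ticket_id=11: ELSE → 17
ticket_id=12: severity='high' → 33
ticket_id=13: severity='low' → 12

17, 12, 33, 17, 33, 17, 33, 38, 12, 17, 33, 12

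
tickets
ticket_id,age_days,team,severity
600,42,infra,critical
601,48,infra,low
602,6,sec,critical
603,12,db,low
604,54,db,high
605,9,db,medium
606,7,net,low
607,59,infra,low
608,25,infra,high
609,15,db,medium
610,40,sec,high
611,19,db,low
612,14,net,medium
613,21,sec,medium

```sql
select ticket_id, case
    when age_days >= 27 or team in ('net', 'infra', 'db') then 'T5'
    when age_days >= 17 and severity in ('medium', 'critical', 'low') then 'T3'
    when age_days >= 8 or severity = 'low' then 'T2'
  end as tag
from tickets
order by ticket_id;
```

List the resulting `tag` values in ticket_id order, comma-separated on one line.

T5, T5, NULL, T5, T5, T5, T5, T5, T5, T5, T5, T5, T5, T3

ticket_id=600: age_days >= 27 or team in ('net', 'infra', 'db') → T5
ticket_id=601: age_days >= 27 or team in ('net', 'infra', 'db') → T5
ticket_id=602: (no match → NULL) → NULL
ticket_id=603: age_days >= 27 or team in ('net', 'infra', 'db') → T5
ticket_id=604: age_days >= 27 or team in ('net', 'infra', 'db') → T5
ticket_id=605: age_days >= 27 or team in ('net', 'infra', 'db') → T5
ticket_id=606: age_days >= 27 or team in ('net', 'infra', 'db') → T5
ticket_id=607: age_days >= 27 or team in ('net', 'infra', 'db') → T5
ticket_id=608: age_days >= 27 or team in ('net', 'infra', 'db') → T5
ticket_id=609: age_days >= 27 or team in ('net', 'infra', 'db') → T5
ticket_id=610: age_days >= 27 or team in ('net', 'infra', 'db') → T5
ticket_id=611: age_days >= 27 or team in ('net', 'infra', 'db') → T5
ticket_id=612: age_days >= 27 or team in ('net', 'infra', 'db') → T5
ticket_id=613: age_days >= 17 and severity in ('medium', 'critical', 'low') → T3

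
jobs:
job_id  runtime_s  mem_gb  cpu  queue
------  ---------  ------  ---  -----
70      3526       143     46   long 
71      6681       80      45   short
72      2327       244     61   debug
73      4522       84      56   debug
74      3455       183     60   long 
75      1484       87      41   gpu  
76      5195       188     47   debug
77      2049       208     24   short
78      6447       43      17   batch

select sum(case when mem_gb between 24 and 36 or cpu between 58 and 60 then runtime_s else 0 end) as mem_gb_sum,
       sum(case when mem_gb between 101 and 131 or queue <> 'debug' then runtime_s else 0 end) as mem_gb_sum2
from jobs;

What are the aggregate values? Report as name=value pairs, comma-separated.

[mem_gb_sum: mem_gb between 24 and 36 or cpu between 58 and 60]
job_id=70: ✗
job_id=71: ✗
job_id=72: ✗
job_id=73: ✗
job_id=74: ✓ → 3455
job_id=75: ✗
job_id=76: ✗
job_id=77: ✗
job_id=78: ✗
mem_gb_sum = 3455
—
[mem_gb_sum2: mem_gb between 101 and 131 or queue <> 'debug']
job_id=70: ✓ → 3526
job_id=71: ✓ → 6681
job_id=72: ✗
job_id=73: ✗
job_id=74: ✓ → 3455
job_id=75: ✓ → 1484
job_id=76: ✗
job_id=77: ✓ → 2049
job_id=78: ✓ → 6447
mem_gb_sum2 = 3526 + 6681 + 3455 + 1484 + 2049 + 6447 = 23642

mem_gb_sum=3455, mem_gb_sum2=23642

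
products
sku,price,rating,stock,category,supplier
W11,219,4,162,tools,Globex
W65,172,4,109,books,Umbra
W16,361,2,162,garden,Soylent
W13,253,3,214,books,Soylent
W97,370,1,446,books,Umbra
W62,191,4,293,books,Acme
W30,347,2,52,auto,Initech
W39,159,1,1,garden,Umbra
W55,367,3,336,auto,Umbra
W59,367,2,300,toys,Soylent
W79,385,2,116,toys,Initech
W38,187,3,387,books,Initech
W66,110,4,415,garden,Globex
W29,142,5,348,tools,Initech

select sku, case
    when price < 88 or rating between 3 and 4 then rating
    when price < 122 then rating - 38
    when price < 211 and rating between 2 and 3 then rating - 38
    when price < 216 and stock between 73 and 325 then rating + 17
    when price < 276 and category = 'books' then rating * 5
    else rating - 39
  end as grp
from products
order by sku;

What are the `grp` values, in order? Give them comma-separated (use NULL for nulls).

4, 3, -37, -34, -37, 3, -38, 3, -37, 4, 4, 4, -37, -38

sku=W11: price < 88 or rating between 3 and 4 → 4
sku=W13: price < 88 or rating between 3 and 4 → 3
sku=W16: ELSE → -37
sku=W29: ELSE → -34
sku=W30: ELSE → -37
sku=W38: price < 88 or rating between 3 and 4 → 3
sku=W39: ELSE → -38
sku=W55: price < 88 or rating between 3 and 4 → 3
sku=W59: ELSE → -37
sku=W62: price < 88 or rating between 3 and 4 → 4
sku=W65: price < 88 or rating between 3 and 4 → 4
sku=W66: price < 88 or rating between 3 and 4 → 4
sku=W79: ELSE → -37
sku=W97: ELSE → -38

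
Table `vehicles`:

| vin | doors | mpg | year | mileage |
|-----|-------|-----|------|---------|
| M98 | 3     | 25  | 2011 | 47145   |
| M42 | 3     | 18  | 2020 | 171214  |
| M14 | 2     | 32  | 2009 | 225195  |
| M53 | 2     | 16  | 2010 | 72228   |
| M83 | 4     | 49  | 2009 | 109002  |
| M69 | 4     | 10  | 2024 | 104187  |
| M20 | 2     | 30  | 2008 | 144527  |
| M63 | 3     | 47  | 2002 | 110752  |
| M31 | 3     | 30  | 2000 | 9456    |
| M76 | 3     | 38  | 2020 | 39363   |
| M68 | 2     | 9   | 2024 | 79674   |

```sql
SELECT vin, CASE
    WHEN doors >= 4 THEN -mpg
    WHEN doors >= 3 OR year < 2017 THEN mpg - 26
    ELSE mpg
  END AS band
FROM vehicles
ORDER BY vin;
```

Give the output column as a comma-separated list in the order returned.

6, 4, 4, -8, -10, 21, 9, -10, 12, -49, -1

vin=M14: doors >= 3 OR year < 2017 → 6
vin=M20: doors >= 3 OR year < 2017 → 4
vin=M31: doors >= 3 OR year < 2017 → 4
vin=M42: doors >= 3 OR year < 2017 → -8
vin=M53: doors >= 3 OR year < 2017 → -10
vin=M63: doors >= 3 OR year < 2017 → 21
vin=M68: ELSE → 9
vin=M69: doors >= 4 → -10
vin=M76: doors >= 3 OR year < 2017 → 12
vin=M83: doors >= 4 → -49
vin=M98: doors >= 3 OR year < 2017 → -1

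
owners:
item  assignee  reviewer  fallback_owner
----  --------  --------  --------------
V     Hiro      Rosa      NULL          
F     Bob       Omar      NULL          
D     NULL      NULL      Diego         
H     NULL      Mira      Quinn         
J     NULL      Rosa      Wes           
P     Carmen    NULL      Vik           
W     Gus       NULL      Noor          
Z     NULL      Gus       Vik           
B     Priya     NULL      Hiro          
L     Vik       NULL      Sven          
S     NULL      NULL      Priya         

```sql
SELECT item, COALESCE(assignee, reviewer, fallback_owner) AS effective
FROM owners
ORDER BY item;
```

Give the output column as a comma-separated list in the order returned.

Priya, Diego, Bob, Mira, Rosa, Vik, Carmen, Priya, Hiro, Gus, Gus

item=B: assignee=Priya → Priya
item=D: assignee=NULL, reviewer=NULL, fallback_owner=Diego → Diego
item=F: assignee=Bob → Bob
item=H: assignee=NULL, reviewer=Mira → Mira
item=J: assignee=NULL, reviewer=Rosa → Rosa
item=L: assignee=Vik → Vik
item=P: assignee=Carmen → Carmen
item=S: assignee=NULL, reviewer=NULL, fallback_owner=Priya → Priya
item=V: assignee=Hiro → Hiro
item=W: assignee=Gus → Gus
item=Z: assignee=NULL, reviewer=Gus → Gus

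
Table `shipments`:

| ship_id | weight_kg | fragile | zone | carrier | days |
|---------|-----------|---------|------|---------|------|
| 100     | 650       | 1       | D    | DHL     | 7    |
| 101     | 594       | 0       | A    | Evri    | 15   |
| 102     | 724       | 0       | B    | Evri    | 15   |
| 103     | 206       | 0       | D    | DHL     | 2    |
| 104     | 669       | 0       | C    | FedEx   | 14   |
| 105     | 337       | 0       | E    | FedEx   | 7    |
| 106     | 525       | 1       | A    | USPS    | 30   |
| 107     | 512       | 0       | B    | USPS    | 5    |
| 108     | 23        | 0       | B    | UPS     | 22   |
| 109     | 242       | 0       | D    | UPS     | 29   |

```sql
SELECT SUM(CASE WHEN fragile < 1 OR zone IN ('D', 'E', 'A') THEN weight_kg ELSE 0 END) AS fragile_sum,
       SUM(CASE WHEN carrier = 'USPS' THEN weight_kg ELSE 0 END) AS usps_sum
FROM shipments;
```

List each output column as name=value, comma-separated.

fragile_sum=4482, usps_sum=1037

[fragile_sum: fragile < 1 OR zone IN ('D', 'E', 'A')]
ship_id=100: ✓ → 650
ship_id=101: ✓ → 594
ship_id=102: ✓ → 724
ship_id=103: ✓ → 206
ship_id=104: ✓ → 669
ship_id=105: ✓ → 337
ship_id=106: ✓ → 525
ship_id=107: ✓ → 512
ship_id=108: ✓ → 23
ship_id=109: ✓ → 242
fragile_sum = 650 + 594 + 724 + 206 + 669 + 337 + 525 + 512 + 23 + 242 = 4482
—
[usps_sum: carrier = 'USPS']
ship_id=100: ✗
ship_id=101: ✗
ship_id=102: ✗
ship_id=103: ✗
ship_id=104: ✗
ship_id=105: ✗
ship_id=106: ✓ → 525
ship_id=107: ✓ → 512
ship_id=108: ✗
ship_id=109: ✗
usps_sum = 525 + 512 = 1037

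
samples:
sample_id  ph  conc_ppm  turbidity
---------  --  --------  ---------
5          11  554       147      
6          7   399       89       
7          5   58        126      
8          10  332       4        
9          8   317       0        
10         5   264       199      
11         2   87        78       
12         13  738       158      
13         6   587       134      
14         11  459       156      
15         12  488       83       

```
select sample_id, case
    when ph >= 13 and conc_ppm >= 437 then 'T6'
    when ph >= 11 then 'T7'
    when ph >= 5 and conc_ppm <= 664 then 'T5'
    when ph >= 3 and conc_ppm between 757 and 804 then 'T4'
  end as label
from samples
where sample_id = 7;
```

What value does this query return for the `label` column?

sample_id = 7: ph=5, conc_ppm=58, turbidity=126.
ph >= 13 and conc_ppm >= 437 → false
ph >= 11 → false
ph >= 5 and conc_ppm <= 664 → true → T5

T5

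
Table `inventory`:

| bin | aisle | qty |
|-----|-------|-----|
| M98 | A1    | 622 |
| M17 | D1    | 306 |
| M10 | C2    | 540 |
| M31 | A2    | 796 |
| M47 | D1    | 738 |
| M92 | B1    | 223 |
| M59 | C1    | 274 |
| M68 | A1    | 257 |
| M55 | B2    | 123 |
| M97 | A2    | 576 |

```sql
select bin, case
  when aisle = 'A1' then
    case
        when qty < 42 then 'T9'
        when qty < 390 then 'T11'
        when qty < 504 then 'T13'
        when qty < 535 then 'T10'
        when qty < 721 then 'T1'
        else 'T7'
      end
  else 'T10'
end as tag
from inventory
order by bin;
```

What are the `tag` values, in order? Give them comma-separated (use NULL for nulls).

bin=M10: aisle='C2' → outer ELSE → T10
bin=M17: aisle='D1' → outer ELSE → T10
bin=M31: aisle='A2' → outer ELSE → T10
bin=M47: aisle='D1' → outer ELSE → T10
bin=M55: aisle='B2' → outer ELSE → T10
bin=M59: aisle='C1' → outer ELSE → T10
bin=M68: aisle='A1' → inner[qty < 390] → T11
bin=M92: aisle='B1' → outer ELSE → T10
bin=M97: aisle='A2' → outer ELSE → T10
bin=M98: aisle='A1' → inner[qty < 721] → T1

T10, T10, T10, T10, T10, T10, T11, T10, T10, T1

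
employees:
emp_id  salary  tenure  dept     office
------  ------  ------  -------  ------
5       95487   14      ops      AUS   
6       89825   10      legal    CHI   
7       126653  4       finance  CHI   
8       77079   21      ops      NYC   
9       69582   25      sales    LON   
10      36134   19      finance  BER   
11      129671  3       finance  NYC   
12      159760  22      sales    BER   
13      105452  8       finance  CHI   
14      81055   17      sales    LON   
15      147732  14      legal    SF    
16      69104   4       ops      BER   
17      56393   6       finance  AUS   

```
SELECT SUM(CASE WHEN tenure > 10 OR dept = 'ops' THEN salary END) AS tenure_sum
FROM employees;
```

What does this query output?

emp_id=5: ✓ → 95487
emp_id=6: ✗
emp_id=7: ✗
emp_id=8: ✓ → 77079
emp_id=9: ✓ → 69582
emp_id=10: ✓ → 36134
emp_id=11: ✗
emp_id=12: ✓ → 159760
emp_id=13: ✗
emp_id=14: ✓ → 81055
emp_id=15: ✓ → 147732
emp_id=16: ✓ → 69104
emp_id=17: ✗
tenure_sum = 95487 + 77079 + 69582 + 36134 + 159760 + 81055 + 147732 + 69104 = 735933

735933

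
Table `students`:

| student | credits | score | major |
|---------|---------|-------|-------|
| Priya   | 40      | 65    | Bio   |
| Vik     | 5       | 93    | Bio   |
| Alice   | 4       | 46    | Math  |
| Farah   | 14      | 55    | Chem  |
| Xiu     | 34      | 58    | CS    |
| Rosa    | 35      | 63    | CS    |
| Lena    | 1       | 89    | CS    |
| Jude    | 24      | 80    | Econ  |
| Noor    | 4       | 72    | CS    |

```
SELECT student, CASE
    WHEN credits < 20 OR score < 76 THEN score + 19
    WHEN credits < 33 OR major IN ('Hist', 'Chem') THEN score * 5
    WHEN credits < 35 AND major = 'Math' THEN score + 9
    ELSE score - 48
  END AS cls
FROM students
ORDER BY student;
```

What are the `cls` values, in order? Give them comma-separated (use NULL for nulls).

65, 74, 400, 108, 91, 84, 82, 112, 77

student=Alice: credits < 20 OR score < 76 → 65
student=Farah: credits < 20 OR score < 76 → 74
student=Jude: credits < 33 OR major IN ('Hist', 'Chem') → 400
student=Lena: credits < 20 OR score < 76 → 108
student=Noor: credits < 20 OR score < 76 → 91
student=Priya: credits < 20 OR score < 76 → 84
student=Rosa: credits < 20 OR score < 76 → 82
student=Vik: credits < 20 OR score < 76 → 112
student=Xiu: credits < 20 OR score < 76 → 77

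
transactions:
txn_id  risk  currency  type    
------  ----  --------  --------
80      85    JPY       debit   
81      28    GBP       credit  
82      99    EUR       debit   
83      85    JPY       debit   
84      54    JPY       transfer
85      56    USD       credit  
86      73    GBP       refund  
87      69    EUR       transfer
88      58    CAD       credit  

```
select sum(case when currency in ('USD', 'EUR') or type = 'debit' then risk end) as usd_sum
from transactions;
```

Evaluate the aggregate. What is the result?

txn_id=80: ✓ → 85
txn_id=81: ✗
txn_id=82: ✓ → 99
txn_id=83: ✓ → 85
txn_id=84: ✗
txn_id=85: ✓ → 56
txn_id=86: ✗
txn_id=87: ✓ → 69
txn_id=88: ✗
usd_sum = 85 + 99 + 85 + 56 + 69 = 394

394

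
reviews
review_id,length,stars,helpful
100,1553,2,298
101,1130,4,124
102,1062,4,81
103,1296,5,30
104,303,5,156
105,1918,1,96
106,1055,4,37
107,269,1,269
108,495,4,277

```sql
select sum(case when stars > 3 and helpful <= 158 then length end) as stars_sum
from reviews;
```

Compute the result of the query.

review_id=100: ✗
review_id=101: ✓ → 1130
review_id=102: ✓ → 1062
review_id=103: ✓ → 1296
review_id=104: ✓ → 303
review_id=105: ✗
review_id=106: ✓ → 1055
review_id=107: ✗
review_id=108: ✗
stars_sum = 1130 + 1062 + 1296 + 303 + 1055 = 4846

4846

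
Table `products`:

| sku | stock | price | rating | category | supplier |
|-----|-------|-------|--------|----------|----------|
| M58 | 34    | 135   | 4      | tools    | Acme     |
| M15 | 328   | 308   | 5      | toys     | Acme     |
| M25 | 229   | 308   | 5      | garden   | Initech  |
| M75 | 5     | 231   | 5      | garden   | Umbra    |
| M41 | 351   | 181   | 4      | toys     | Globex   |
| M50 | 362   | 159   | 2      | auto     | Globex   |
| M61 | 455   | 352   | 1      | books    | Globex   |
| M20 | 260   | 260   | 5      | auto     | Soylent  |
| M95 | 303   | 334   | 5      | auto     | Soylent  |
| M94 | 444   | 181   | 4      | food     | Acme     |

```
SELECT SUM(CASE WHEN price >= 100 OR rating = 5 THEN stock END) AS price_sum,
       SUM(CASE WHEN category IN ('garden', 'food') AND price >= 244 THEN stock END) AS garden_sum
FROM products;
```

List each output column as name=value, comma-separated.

[price_sum: price >= 100 OR rating = 5]
sku=M58: ✓ → 34
sku=M15: ✓ → 328
sku=M25: ✓ → 229
sku=M75: ✓ → 5
sku=M41: ✓ → 351
sku=M50: ✓ → 362
sku=M61: ✓ → 455
sku=M20: ✓ → 260
sku=M95: ✓ → 303
sku=M94: ✓ → 444
price_sum = 34 + 328 + 229 + 5 + 351 + 362 + 455 + 260 + 303 + 444 = 2771
—
[garden_sum: category IN ('garden', 'food') AND price >= 244]
sku=M58: ✗
sku=M15: ✗
sku=M25: ✓ → 229
sku=M75: ✗
sku=M41: ✗
sku=M50: ✗
sku=M61: ✗
sku=M20: ✗
sku=M95: ✗
sku=M94: ✗
garden_sum = 229

price_sum=2771, garden_sum=229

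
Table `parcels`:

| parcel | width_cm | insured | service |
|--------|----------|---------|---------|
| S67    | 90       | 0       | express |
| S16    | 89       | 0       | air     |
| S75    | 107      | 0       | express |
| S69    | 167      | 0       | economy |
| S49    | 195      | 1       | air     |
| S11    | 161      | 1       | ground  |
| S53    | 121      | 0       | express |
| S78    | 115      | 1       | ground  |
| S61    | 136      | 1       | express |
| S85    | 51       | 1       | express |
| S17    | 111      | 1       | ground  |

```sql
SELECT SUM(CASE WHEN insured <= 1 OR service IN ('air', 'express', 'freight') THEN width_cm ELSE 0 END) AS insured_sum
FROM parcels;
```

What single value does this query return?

parcel=S67: ✓ → 90
parcel=S16: ✓ → 89
parcel=S75: ✓ → 107
parcel=S69: ✓ → 167
parcel=S49: ✓ → 195
parcel=S11: ✓ → 161
parcel=S53: ✓ → 121
parcel=S78: ✓ → 115
parcel=S61: ✓ → 136
parcel=S85: ✓ → 51
parcel=S17: ✓ → 111
insured_sum = 90 + 89 + 107 + 167 + 195 + 161 + 121 + 115 + 136 + 51 + 111 = 1343

1343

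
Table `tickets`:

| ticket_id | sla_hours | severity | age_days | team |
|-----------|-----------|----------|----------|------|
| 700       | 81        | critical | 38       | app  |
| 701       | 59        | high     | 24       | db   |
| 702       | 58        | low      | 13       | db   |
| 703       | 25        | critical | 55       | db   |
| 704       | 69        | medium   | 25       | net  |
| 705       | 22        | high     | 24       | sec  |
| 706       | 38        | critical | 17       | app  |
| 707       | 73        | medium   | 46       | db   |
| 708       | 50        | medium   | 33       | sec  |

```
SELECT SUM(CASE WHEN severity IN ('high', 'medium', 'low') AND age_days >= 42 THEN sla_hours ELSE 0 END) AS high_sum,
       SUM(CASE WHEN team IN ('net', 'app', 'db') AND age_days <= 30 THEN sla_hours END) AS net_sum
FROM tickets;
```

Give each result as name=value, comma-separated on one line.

[high_sum: severity IN ('high', 'medium', 'low') AND age_days >= 42]
ticket_id=700: ✗
ticket_id=701: ✗
ticket_id=702: ✗
ticket_id=703: ✗
ticket_id=704: ✗
ticket_id=705: ✗
ticket_id=706: ✗
ticket_id=707: ✓ → 73
ticket_id=708: ✗
high_sum = 73
—
[net_sum: team IN ('net', 'app', 'db') AND age_days <= 30]
ticket_id=700: ✗
ticket_id=701: ✓ → 59
ticket_id=702: ✓ → 58
ticket_id=703: ✗
ticket_id=704: ✓ → 69
ticket_id=705: ✗
ticket_id=706: ✓ → 38
ticket_id=707: ✗
ticket_id=708: ✗
net_sum = 59 + 58 + 69 + 38 = 224

high_sum=73, net_sum=224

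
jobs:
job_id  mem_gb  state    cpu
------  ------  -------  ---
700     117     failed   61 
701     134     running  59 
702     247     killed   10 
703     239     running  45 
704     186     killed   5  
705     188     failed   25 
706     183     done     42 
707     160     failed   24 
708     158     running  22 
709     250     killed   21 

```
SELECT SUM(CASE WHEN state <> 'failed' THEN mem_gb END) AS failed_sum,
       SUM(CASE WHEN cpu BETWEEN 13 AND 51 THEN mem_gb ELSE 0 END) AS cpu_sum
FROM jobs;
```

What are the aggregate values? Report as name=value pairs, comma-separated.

failed_sum=1397, cpu_sum=1178

[failed_sum: state <> 'failed']
job_id=700: ✗
job_id=701: ✓ → 134
job_id=702: ✓ → 247
job_id=703: ✓ → 239
job_id=704: ✓ → 186
job_id=705: ✗
job_id=706: ✓ → 183
job_id=707: ✗
job_id=708: ✓ → 158
job_id=709: ✓ → 250
failed_sum = 134 + 247 + 239 + 186 + 183 + 158 + 250 = 1397
—
[cpu_sum: cpu BETWEEN 13 AND 51]
job_id=700: ✗
job_id=701: ✗
job_id=702: ✗
job_id=703: ✓ → 239
job_id=704: ✗
job_id=705: ✓ → 188
job_id=706: ✓ → 183
job_id=707: ✓ → 160
job_id=708: ✓ → 158
job_id=709: ✓ → 250
cpu_sum = 239 + 188 + 183 + 160 + 158 + 250 = 1178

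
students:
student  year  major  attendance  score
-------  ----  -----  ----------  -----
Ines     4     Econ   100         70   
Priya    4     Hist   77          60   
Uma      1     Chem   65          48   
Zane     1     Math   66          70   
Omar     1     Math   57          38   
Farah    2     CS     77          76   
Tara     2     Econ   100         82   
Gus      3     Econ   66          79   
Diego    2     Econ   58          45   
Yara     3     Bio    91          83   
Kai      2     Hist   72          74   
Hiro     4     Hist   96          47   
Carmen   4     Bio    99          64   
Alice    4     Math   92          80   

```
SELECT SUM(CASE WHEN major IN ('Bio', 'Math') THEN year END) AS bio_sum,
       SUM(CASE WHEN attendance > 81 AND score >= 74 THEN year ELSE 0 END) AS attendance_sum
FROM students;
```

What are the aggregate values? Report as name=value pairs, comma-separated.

[bio_sum: major IN ('Bio', 'Math')]
student=Ines: ✗
student=Priya: ✗
student=Uma: ✗
student=Zane: ✓ → 1
student=Omar: ✓ → 1
student=Farah: ✗
student=Tara: ✗
student=Gus: ✗
student=Diego: ✗
student=Yara: ✓ → 3
student=Kai: ✗
student=Hiro: ✗
student=Carmen: ✓ → 4
student=Alice: ✓ → 4
bio_sum = 1 + 1 + 3 + 4 + 4 = 13
—
[attendance_sum: attendance > 81 AND score >= 74]
student=Ines: ✗
student=Priya: ✗
student=Uma: ✗
student=Zane: ✗
student=Omar: ✗
student=Farah: ✗
student=Tara: ✓ → 2
student=Gus: ✗
student=Diego: ✗
student=Yara: ✓ → 3
student=Kai: ✗
student=Hiro: ✗
student=Carmen: ✗
student=Alice: ✓ → 4
attendance_sum = 2 + 3 + 4 = 9

bio_sum=13, attendance_sum=9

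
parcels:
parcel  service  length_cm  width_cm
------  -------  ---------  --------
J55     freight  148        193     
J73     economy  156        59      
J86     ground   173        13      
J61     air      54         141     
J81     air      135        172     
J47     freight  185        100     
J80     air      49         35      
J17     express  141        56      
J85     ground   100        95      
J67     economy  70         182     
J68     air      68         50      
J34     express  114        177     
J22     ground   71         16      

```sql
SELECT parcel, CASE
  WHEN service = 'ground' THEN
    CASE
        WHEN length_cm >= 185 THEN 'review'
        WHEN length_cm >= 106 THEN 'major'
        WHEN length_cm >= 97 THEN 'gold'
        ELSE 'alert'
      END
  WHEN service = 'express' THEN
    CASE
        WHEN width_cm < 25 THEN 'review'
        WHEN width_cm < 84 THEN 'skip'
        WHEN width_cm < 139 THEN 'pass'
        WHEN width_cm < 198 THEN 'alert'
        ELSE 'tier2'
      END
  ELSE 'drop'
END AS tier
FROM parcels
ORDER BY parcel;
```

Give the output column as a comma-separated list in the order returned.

skip, alert, alert, drop, drop, drop, drop, drop, drop, drop, drop, gold, major

parcel=J17: service='express' → inner[width_cm < 84] → skip
parcel=J22: service='ground' → inner[ELSE] → alert
parcel=J34: service='express' → inner[width_cm < 198] → alert
parcel=J47: service='freight' → outer ELSE → drop
parcel=J55: service='freight' → outer ELSE → drop
parcel=J61: service='air' → outer ELSE → drop
parcel=J67: service='economy' → outer ELSE → drop
parcel=J68: service='air' → outer ELSE → drop
parcel=J73: service='economy' → outer ELSE → drop
parcel=J80: service='air' → outer ELSE → drop
parcel=J81: service='air' → outer ELSE → drop
parcel=J85: service='ground' → inner[length_cm >= 97] → gold
parcel=J86: service='ground' → inner[length_cm >= 106] → major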